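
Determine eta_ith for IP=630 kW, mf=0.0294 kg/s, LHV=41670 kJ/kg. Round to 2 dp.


eta_ith = (IP / (mf * LHV)) * 100
Denominator = 0.0294 * 41670 = 1225.0980 kW
eta_ith = (630 / 1225.0980) * 100 = 51.42%


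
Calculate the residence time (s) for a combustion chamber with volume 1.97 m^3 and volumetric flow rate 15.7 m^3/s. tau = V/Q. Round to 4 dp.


tau = V / Q_flow
tau = 1.97 / 15.7 = 0.1255 s


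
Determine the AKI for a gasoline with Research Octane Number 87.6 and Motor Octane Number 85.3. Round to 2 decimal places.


AKI = (RON + MON) / 2
AKI = (87.6 + 85.3) / 2
AKI = 172.9 / 2 = 86.45


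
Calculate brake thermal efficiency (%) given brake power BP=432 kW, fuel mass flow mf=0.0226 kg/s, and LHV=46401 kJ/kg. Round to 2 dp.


eta_BTE = (BP / (mf * LHV)) * 100
Denominator = 0.0226 * 46401 = 1048.6626 kW
eta_BTE = (432 / 1048.6626) * 100 = 41.20%


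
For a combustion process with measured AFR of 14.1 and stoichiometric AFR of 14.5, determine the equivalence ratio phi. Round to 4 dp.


phi = AFR_stoich / AFR_actual
phi = 14.5 / 14.1 = 1.0284


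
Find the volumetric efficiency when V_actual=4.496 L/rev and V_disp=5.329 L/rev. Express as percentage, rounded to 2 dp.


eta_v = (V_actual / V_disp) * 100
Ratio = 4.496 / 5.329 = 0.8437
eta_v = 0.8437 * 100 = 84.37%


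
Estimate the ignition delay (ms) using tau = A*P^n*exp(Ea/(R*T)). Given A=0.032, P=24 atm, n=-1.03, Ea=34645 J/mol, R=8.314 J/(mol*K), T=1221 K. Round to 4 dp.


tau = A * P^n * exp(Ea/(R*T))
P^n = 24^(-1.03) = 0.03787760
Ea/(R*T) = 34645/(8.314*1221) = 3.412832
exp(Ea/(R*T)) = 30.351070
tau = 0.032 * 0.03787760 * 30.351070 = 0.0368 ms


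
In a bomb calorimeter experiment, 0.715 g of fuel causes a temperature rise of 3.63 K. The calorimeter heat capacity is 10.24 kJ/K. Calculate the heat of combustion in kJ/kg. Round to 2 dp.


Hc = C_cal * delta_T / m_fuel
Q_released = 10.24 * 3.63 = 37.1712 kJ
m_fuel = 0.715 g = 0.715/1000 kg = 0.000715 kg
Hc = 37.1712 / 0.000715 = 51987.69 kJ/kg


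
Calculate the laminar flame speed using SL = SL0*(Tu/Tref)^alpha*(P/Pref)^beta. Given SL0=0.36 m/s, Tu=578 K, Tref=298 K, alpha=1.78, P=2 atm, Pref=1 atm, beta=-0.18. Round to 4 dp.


SL = SL0 * (Tu/Tref)^alpha * (P/Pref)^beta
T ratio = 578/298 = 1.93959732
(T ratio)^alpha = 1.93959732^1.78 = 3.251821
(P/Pref)^beta = 2^(-0.18) = 0.882703
SL = 0.36 * 3.251821 * 0.882703 = 1.0333 m/s


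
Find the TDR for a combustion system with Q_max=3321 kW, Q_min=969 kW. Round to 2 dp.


TDR = Q_max / Q_min
TDR = 3321 / 969 = 3.43


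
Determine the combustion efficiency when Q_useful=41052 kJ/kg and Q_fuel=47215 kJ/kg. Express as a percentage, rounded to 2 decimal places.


Efficiency = (Q_useful / Q_fuel) * 100
Efficiency = (41052 / 47215) * 100
Efficiency = 0.8695 * 100 = 86.95%


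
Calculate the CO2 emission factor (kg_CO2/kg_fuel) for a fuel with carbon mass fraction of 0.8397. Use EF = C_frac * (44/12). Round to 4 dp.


EF = C_frac * (M_CO2 / M_C)
EF = 0.8397 * (44/12)
EF = 0.8397 * 3.666667 = 3.0789 kg_CO2/kg_fuel


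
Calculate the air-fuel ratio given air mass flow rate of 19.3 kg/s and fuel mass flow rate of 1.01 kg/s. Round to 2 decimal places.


AFR = m_air / m_fuel
AFR = 19.3 / 1.01 = 19.11


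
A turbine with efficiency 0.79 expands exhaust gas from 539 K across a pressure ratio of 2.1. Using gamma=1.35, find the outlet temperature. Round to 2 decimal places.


T_out = T_in * (1 - eta * (1 - PR^(-(gamma-1)/gamma)))
Exponent = -(1.35-1)/1.35 = -0.25925926
PR^exp = 2.1^(-0.25925926) = 0.82501466
Factor = 1 - 0.79*(1 - 0.82501466) = 0.86176158
T_out = 539 * 0.86176158 = 464.49 K


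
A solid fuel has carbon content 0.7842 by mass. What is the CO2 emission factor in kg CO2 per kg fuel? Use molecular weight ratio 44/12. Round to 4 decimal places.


EF = C_frac * (M_CO2 / M_C)
EF = 0.7842 * (44/12)
EF = 0.7842 * 3.666667 = 2.8754 kg_CO2/kg_fuel


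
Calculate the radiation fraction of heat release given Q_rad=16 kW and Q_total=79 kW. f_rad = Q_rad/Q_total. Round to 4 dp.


f_rad = Q_rad / Q_total
f_rad = 16 / 79 = 0.2025


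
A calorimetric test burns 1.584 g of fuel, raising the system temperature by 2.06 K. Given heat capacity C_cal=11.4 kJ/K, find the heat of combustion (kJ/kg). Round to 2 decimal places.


Hc = C_cal * delta_T / m_fuel
Q_released = 11.4 * 2.06 = 23.4840 kJ
m_fuel = 1.584 g = 1.584/1000 kg = 0.001584 kg
Hc = 23.4840 / 0.001584 = 14825.76 kJ/kg


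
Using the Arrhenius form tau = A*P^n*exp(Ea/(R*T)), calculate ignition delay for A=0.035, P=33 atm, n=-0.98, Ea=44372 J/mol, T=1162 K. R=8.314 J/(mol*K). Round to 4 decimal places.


tau = A * P^n * exp(Ea/(R*T))
P^n = 33^(-0.98) = 0.03249798
Ea/(R*T) = 44372/(8.314*1162) = 4.592962
exp(Ea/(R*T)) = 98.786607
tau = 0.035 * 0.03249798 * 98.786607 = 0.1124 ms


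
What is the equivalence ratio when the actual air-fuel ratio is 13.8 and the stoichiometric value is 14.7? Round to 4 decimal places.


phi = AFR_stoich / AFR_actual
phi = 14.7 / 13.8 = 1.0652


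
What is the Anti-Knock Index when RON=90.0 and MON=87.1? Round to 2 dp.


AKI = (RON + MON) / 2
AKI = (90.0 + 87.1) / 2
AKI = 177.1 / 2 = 88.55


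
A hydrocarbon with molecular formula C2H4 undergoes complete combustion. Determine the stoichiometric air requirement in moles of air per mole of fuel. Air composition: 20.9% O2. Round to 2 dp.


Balanced combustion: C2H4 + 3 O2 -> 2 CO2 + 2 H2O
O2 needed = C + H/4 = 2 + 4/4 = 3.00 moles
Air moles = O2 / 0.209 = 3.00 / 0.209 = 14.35 moles air


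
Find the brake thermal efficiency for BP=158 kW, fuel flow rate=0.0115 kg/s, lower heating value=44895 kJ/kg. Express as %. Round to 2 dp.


eta_BTE = (BP / (mf * LHV)) * 100
Denominator = 0.0115 * 44895 = 516.2925 kW
eta_BTE = (158 / 516.2925) * 100 = 30.60%


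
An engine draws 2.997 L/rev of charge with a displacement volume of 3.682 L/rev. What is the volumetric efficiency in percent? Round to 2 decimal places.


eta_v = (V_actual / V_disp) * 100
Ratio = 2.997 / 3.682 = 0.8140
eta_v = 0.8140 * 100 = 81.40%


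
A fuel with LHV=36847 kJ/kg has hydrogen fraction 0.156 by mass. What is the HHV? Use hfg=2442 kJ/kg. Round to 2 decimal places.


HHV = LHV + hfg * 9 * H
Water addition = 2442 * 9 * 0.156 = 3428.568 kJ/kg
HHV = 36847 + 3428.568 = 40275.57 kJ/kg


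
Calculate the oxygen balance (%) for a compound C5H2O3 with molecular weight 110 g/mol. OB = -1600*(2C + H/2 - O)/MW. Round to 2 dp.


OB = -1600 * (2C + H/2 - O) / MW
Inner = 2*5 + 2/2 - 3 = 8.00
OB = -1600 * 8.00 / 110 = -116.36%


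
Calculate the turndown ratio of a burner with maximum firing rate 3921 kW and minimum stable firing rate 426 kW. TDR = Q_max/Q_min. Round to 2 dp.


TDR = Q_max / Q_min
TDR = 3921 / 426 = 9.20


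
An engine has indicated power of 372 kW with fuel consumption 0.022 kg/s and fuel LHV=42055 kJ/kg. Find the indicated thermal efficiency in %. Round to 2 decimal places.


eta_ith = (IP / (mf * LHV)) * 100
Denominator = 0.022 * 42055 = 925.2100 kW
eta_ith = (372 / 925.2100) * 100 = 40.21%


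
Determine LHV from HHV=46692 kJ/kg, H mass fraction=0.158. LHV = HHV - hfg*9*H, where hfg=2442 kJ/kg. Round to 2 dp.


LHV = HHV - hfg * 9 * H
Water correction = 2442 * 9 * 0.158 = 3472.524 kJ/kg
LHV = 46692 - 3472.524 = 43219.48 kJ/kg


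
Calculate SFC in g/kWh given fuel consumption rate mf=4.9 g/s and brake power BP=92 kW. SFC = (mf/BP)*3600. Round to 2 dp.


SFC = (mf / BP) * 3600
Rate = 4.9 / 92 = 0.053261 g/(s*kW)
SFC = 0.053261 * 3600 = 191.74 g/kWh


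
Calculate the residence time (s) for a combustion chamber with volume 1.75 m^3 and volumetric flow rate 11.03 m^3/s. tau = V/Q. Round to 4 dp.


tau = V / Q_flow
tau = 1.75 / 11.03 = 0.1587 s


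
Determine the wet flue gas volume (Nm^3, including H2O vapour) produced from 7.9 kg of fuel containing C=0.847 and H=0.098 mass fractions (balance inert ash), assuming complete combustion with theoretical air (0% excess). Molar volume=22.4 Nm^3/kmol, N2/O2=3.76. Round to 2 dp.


Per kg fuel: CO2 = (C/12 kmol)*22.4 = (0.847/12)*22.4 = 1.58107 Nm^3
Per kg fuel: H2O = (H/2 kmol)*22.4 = (0.098/2)*22.4 = 1.09760 Nm^3
O2 needed per kg fuel = C/12 + H/4 = 0.847/12 + 0.098/4 = 0.09508333 kmol
Per kg fuel: N2 = O2*3.76*22.4 = 0.09508333*3.76*22.4 = 8.00830 Nm^3
Total per kg = 1.58107 + 1.09760 + 8.00830 = 10.68697 Nm^3
Total = 10.68697 * 7.9 = 84.43 Nm^3


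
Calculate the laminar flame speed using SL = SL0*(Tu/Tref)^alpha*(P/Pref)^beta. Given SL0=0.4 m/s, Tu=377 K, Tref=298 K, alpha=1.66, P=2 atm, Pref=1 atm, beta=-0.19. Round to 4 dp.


SL = SL0 * (Tu/Tref)^alpha * (P/Pref)^beta
T ratio = 377/298 = 1.26510067
(T ratio)^alpha = 1.26510067^1.66 = 1.477501
(P/Pref)^beta = 2^(-0.19) = 0.876606
SL = 0.4 * 1.477501 * 0.876606 = 0.5181 m/s


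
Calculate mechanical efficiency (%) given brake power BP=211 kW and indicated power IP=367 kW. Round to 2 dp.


eta_mech = (BP / IP) * 100
Ratio = 211 / 367 = 0.5749
eta_mech = 0.5749 * 100 = 57.49%


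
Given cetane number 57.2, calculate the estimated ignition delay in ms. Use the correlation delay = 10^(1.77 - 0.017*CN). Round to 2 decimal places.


delay = 10^(1.77 - 0.017*CN)
Exponent = 1.77 - 0.017*57.2 = 0.7976
delay = 10^0.7976 = 6.27 ms


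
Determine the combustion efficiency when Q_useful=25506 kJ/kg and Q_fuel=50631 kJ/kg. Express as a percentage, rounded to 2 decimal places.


Efficiency = (Q_useful / Q_fuel) * 100
Efficiency = (25506 / 50631) * 100
Efficiency = 0.5038 * 100 = 50.38%


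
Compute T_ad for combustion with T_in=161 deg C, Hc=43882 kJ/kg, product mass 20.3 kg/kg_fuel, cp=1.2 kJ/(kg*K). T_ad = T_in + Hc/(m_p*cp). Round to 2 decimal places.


T_ad = T_in + Hc / (m_p * cp)
Denominator = 20.3 * 1.2 = 24.3600
Temperature rise = 43882 / 24.3600 = 1801.40 K
T_ad = 161 + 1801.40 = 1962.40 deg C


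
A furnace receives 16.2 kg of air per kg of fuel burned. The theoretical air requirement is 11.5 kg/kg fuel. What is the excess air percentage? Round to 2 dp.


Excess air = actual - stoichiometric = 16.2 - 11.5 = 4.70 kg/kg fuel
Excess air % = (excess / stoich) * 100 = (4.70 / 11.5) * 100 = 40.87%


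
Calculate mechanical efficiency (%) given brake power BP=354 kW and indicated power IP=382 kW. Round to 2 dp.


eta_mech = (BP / IP) * 100
Ratio = 354 / 382 = 0.9267
eta_mech = 0.9267 * 100 = 92.67%


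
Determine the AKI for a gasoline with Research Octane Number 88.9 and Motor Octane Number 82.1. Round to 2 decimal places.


AKI = (RON + MON) / 2
AKI = (88.9 + 82.1) / 2
AKI = 171.0 / 2 = 85.50


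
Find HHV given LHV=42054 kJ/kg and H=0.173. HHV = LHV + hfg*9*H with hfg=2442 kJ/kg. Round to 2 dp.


HHV = LHV + hfg * 9 * H
Water addition = 2442 * 9 * 0.173 = 3802.194 kJ/kg
HHV = 42054 + 3802.194 = 45856.19 kJ/kg


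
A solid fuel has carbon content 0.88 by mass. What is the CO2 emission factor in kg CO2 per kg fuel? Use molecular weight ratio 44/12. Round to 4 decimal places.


EF = C_frac * (M_CO2 / M_C)
EF = 0.88 * (44/12)
EF = 0.88 * 3.666667 = 3.2267 kg_CO2/kg_fuel


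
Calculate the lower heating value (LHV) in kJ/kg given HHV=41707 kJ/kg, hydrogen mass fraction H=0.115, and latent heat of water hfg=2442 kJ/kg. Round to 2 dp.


LHV = HHV - hfg * 9 * H
Water correction = 2442 * 9 * 0.115 = 2527.470 kJ/kg
LHV = 41707 - 2527.470 = 39179.53 kJ/kg


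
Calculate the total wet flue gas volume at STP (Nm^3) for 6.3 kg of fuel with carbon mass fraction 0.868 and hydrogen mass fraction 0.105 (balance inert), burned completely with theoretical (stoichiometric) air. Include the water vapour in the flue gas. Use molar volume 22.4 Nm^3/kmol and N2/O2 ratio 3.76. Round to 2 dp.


Per kg fuel: CO2 = (C/12 kmol)*22.4 = (0.868/12)*22.4 = 1.62027 Nm^3
Per kg fuel: H2O = (H/2 kmol)*22.4 = (0.105/2)*22.4 = 1.17600 Nm^3
O2 needed per kg fuel = C/12 + H/4 = 0.868/12 + 0.105/4 = 0.09858333 kmol
Per kg fuel: N2 = O2*3.76*22.4 = 0.09858333*3.76*22.4 = 8.30308 Nm^3
Total per kg = 1.62027 + 1.17600 + 8.30308 = 11.09935 Nm^3
Total = 11.09935 * 6.3 = 69.93 Nm^3


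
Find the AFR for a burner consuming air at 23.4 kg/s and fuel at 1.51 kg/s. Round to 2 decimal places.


AFR = m_air / m_fuel
AFR = 23.4 / 1.51 = 15.50


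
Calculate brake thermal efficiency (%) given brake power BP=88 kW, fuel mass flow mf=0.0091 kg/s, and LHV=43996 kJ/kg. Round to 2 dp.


eta_BTE = (BP / (mf * LHV)) * 100
Denominator = 0.0091 * 43996 = 400.3636 kW
eta_BTE = (88 / 400.3636) * 100 = 21.98%


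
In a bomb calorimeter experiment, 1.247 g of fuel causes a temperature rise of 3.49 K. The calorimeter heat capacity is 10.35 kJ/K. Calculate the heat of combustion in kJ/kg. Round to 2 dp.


Hc = C_cal * delta_T / m_fuel
Q_released = 10.35 * 3.49 = 36.1215 kJ
m_fuel = 1.247 g = 1.247/1000 kg = 0.001247 kg
Hc = 36.1215 / 0.001247 = 28966.72 kJ/kg


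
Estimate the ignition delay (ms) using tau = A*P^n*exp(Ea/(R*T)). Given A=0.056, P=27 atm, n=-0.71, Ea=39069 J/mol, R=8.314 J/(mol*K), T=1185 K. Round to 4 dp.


tau = A * P^n * exp(Ea/(R*T))
P^n = 27^(-0.71) = 0.09632338
Ea/(R*T) = 39069/(8.314*1185) = 3.965555
exp(Ea/(R*T)) = 52.749512
tau = 0.056 * 0.09632338 * 52.749512 = 0.2845 ms


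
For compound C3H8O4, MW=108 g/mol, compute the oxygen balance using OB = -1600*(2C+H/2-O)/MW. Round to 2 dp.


OB = -1600 * (2C + H/2 - O) / MW
Inner = 2*3 + 8/2 - 4 = 6.00
OB = -1600 * 6.00 / 108 = -88.89%


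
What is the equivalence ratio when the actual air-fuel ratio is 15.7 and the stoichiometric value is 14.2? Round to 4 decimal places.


phi = AFR_stoich / AFR_actual
phi = 14.2 / 15.7 = 0.9045


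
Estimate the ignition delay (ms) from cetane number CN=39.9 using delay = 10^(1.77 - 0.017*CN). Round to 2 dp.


delay = 10^(1.77 - 0.017*CN)
Exponent = 1.77 - 0.017*39.9 = 1.0917
delay = 10^1.0917 = 12.35 ms


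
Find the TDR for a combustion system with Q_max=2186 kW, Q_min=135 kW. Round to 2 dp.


TDR = Q_max / Q_min
TDR = 2186 / 135 = 16.19


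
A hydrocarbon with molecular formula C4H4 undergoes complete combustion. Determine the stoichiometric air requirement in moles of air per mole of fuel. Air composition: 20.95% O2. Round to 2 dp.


Balanced combustion: C4H4 + 5 O2 -> 4 CO2 + 2 H2O
O2 needed = C + H/4 = 4 + 4/4 = 5.00 moles
Air moles = O2 / 0.2095 = 5.00 / 0.2095 = 23.87 moles air


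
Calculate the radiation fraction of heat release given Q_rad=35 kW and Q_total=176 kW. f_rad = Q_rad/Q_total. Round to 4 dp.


f_rad = Q_rad / Q_total
f_rad = 35 / 176 = 0.1989


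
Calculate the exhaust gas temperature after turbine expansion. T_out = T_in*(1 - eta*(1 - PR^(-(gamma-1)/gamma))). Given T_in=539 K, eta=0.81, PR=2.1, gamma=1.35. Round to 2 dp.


T_out = T_in * (1 - eta * (1 - PR^(-(gamma-1)/gamma)))
Exponent = -(1.35-1)/1.35 = -0.25925926
PR^exp = 2.1^(-0.25925926) = 0.82501466
Factor = 1 - 0.81*(1 - 0.82501466) = 0.85826187
T_out = 539 * 0.85826187 = 462.60 K


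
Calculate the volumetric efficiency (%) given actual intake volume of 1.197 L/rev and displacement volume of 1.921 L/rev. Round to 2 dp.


eta_v = (V_actual / V_disp) * 100
Ratio = 1.197 / 1.921 = 0.6231
eta_v = 0.6231 * 100 = 62.31%


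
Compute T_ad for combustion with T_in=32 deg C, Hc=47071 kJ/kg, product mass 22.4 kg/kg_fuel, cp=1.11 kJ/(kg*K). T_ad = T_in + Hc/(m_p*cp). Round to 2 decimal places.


T_ad = T_in + Hc / (m_p * cp)
Denominator = 22.4 * 1.11 = 24.8640
Temperature rise = 47071 / 24.8640 = 1893.14 K
T_ad = 32 + 1893.14 = 1925.14 deg C


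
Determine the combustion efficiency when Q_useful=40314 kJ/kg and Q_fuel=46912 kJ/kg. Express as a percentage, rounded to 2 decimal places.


Efficiency = (Q_useful / Q_fuel) * 100
Efficiency = (40314 / 46912) * 100
Efficiency = 0.8594 * 100 = 85.94%


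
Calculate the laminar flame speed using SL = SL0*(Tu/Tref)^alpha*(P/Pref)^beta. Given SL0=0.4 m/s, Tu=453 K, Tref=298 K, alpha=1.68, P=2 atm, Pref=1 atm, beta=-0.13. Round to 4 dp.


SL = SL0 * (Tu/Tref)^alpha * (P/Pref)^beta
T ratio = 453/298 = 1.52013423
(T ratio)^alpha = 1.52013423^1.68 = 2.020978
(P/Pref)^beta = 2^(-0.13) = 0.913831
SL = 0.4 * 2.020978 * 0.913831 = 0.7387 m/s


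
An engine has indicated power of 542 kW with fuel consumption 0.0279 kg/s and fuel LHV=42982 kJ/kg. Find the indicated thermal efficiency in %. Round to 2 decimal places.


eta_ith = (IP / (mf * LHV)) * 100
Denominator = 0.0279 * 42982 = 1199.1978 kW
eta_ith = (542 / 1199.1978) * 100 = 45.20%


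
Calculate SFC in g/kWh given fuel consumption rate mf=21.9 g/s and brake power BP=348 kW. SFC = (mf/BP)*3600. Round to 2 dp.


SFC = (mf / BP) * 3600
Rate = 21.9 / 348 = 0.062931 g/(s*kW)
SFC = 0.062931 * 3600 = 226.55 g/kWh


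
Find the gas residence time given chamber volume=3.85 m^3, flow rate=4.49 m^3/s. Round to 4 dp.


tau = V / Q_flow
tau = 3.85 / 4.49 = 0.8575 s


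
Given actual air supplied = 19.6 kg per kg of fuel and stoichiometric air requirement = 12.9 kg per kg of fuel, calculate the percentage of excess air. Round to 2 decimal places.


Excess air = actual - stoichiometric = 19.6 - 12.9 = 6.70 kg/kg fuel
Excess air % = (excess / stoich) * 100 = (6.70 / 12.9) * 100 = 51.94%


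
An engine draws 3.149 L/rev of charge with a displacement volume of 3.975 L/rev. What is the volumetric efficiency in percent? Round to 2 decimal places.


eta_v = (V_actual / V_disp) * 100
Ratio = 3.149 / 3.975 = 0.7922
eta_v = 0.7922 * 100 = 79.22%


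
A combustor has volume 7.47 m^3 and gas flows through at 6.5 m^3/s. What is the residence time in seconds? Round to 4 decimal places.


tau = V / Q_flow
tau = 7.47 / 6.5 = 1.1492 s


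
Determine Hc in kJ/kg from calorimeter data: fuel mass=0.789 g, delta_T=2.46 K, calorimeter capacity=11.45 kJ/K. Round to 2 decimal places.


Hc = C_cal * delta_T / m_fuel
Q_released = 11.45 * 2.46 = 28.1670 kJ
m_fuel = 0.789 g = 0.789/1000 kg = 0.000789 kg
Hc = 28.1670 / 0.000789 = 35699.62 kJ/kg


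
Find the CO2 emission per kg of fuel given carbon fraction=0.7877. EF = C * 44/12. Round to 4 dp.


EF = C_frac * (M_CO2 / M_C)
EF = 0.7877 * (44/12)
EF = 0.7877 * 3.666667 = 2.8882 kg_CO2/kg_fuel


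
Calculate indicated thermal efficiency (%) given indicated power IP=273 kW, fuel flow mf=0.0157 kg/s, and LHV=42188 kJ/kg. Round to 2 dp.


eta_ith = (IP / (mf * LHV)) * 100
Denominator = 0.0157 * 42188 = 662.3516 kW
eta_ith = (273 / 662.3516) * 100 = 41.22%


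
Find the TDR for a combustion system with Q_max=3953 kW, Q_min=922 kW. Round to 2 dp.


TDR = Q_max / Q_min
TDR = 3953 / 922 = 4.29


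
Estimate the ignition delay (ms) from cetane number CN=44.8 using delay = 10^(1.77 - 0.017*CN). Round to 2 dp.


delay = 10^(1.77 - 0.017*CN)
Exponent = 1.77 - 0.017*44.8 = 1.0084
delay = 10^1.0084 = 10.20 ms


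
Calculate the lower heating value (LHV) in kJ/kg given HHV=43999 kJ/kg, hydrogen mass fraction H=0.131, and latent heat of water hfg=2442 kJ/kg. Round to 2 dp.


LHV = HHV - hfg * 9 * H
Water correction = 2442 * 9 * 0.131 = 2879.118 kJ/kg
LHV = 43999 - 2879.118 = 41119.88 kJ/kg


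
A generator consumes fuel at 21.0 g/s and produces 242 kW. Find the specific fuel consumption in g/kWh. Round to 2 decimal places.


SFC = (mf / BP) * 3600
Rate = 21.0 / 242 = 0.086777 g/(s*kW)
SFC = 0.086777 * 3600 = 312.40 g/kWh


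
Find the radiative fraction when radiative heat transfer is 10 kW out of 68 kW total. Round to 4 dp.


f_rad = Q_rad / Q_total
f_rad = 10 / 68 = 0.1471


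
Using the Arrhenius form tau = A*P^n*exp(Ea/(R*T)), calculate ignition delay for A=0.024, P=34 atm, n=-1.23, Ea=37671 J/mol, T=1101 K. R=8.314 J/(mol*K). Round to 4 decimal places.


tau = A * P^n * exp(Ea/(R*T))
P^n = 34^(-1.23) = 0.01307016
Ea/(R*T) = 37671/(8.314*1101) = 4.115379
exp(Ea/(R*T)) = 61.275417
tau = 0.024 * 0.01307016 * 61.275417 = 0.0192 ms


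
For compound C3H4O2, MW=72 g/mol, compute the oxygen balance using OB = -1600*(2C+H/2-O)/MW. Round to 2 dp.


OB = -1600 * (2C + H/2 - O) / MW
Inner = 2*3 + 4/2 - 2 = 6.00
OB = -1600 * 6.00 / 72 = -133.33%


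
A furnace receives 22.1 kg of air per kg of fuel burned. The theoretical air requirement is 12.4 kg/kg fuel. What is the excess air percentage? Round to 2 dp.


Excess air = actual - stoichiometric = 22.1 - 12.4 = 9.70 kg/kg fuel
Excess air % = (excess / stoich) * 100 = (9.70 / 12.4) * 100 = 78.23%


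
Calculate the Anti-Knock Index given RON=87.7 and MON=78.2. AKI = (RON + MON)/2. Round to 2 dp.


AKI = (RON + MON) / 2
AKI = (87.7 + 78.2) / 2
AKI = 165.9 / 2 = 82.95


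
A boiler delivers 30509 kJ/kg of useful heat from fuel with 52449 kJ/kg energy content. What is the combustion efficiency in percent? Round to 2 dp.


Efficiency = (Q_useful / Q_fuel) * 100
Efficiency = (30509 / 52449) * 100
Efficiency = 0.5817 * 100 = 58.17%


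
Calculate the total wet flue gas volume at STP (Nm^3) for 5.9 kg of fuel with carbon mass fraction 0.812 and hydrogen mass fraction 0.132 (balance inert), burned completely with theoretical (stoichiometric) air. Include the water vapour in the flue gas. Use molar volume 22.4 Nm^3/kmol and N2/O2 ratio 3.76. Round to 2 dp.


Per kg fuel: CO2 = (C/12 kmol)*22.4 = (0.812/12)*22.4 = 1.51573 Nm^3
Per kg fuel: H2O = (H/2 kmol)*22.4 = (0.132/2)*22.4 = 1.47840 Nm^3
O2 needed per kg fuel = C/12 + H/4 = 0.812/12 + 0.132/4 = 0.10066667 kmol
Per kg fuel: N2 = O2*3.76*22.4 = 0.10066667*3.76*22.4 = 8.47855 Nm^3
Total per kg = 1.51573 + 1.47840 + 8.47855 = 11.47268 Nm^3
Total = 11.47268 * 5.9 = 67.69 Nm^3


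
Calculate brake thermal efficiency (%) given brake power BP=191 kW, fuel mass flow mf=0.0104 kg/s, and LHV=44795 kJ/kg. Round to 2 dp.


eta_BTE = (BP / (mf * LHV)) * 100
Denominator = 0.0104 * 44795 = 465.8680 kW
eta_BTE = (191 / 465.8680) * 100 = 41.00%


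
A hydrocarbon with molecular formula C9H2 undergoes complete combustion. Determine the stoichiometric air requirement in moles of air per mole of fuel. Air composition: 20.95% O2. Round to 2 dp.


Balanced combustion: C9H2 + 9.5 O2 -> 9 CO2 + 1 H2O
O2 needed = C + H/4 = 9 + 2/4 = 9.50 moles
Air moles = O2 / 0.2095 = 9.50 / 0.2095 = 45.35 moles air


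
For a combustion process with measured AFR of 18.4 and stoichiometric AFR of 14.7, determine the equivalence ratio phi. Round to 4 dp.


phi = AFR_stoich / AFR_actual
phi = 14.7 / 18.4 = 0.7989


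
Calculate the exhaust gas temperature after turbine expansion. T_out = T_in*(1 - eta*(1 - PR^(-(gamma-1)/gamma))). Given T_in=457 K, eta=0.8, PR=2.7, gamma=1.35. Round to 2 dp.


T_out = T_in * (1 - eta * (1 - PR^(-(gamma-1)/gamma)))
Exponent = -(1.35-1)/1.35 = -0.25925926
PR^exp = 2.7^(-0.25925926) = 0.77297411
Factor = 1 - 0.8*(1 - 0.77297411) = 0.81837929
T_out = 457 * 0.81837929 = 374.00 K


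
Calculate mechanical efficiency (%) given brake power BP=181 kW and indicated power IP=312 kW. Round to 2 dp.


eta_mech = (BP / IP) * 100
Ratio = 181 / 312 = 0.5801
eta_mech = 0.5801 * 100 = 58.01%


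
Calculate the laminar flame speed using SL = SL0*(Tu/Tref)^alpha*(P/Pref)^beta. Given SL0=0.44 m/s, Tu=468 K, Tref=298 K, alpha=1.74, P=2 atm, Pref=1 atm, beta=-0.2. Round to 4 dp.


SL = SL0 * (Tu/Tref)^alpha * (P/Pref)^beta
T ratio = 468/298 = 1.57046980
(T ratio)^alpha = 1.57046980^1.74 = 2.193267
(P/Pref)^beta = 2^(-0.2) = 0.870551
SL = 0.44 * 2.193267 * 0.870551 = 0.8401 m/s


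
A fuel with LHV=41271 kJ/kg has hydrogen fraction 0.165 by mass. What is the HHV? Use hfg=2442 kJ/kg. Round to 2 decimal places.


HHV = LHV + hfg * 9 * H
Water addition = 2442 * 9 * 0.165 = 3626.370 kJ/kg
HHV = 41271 + 3626.370 = 44897.37 kJ/kg


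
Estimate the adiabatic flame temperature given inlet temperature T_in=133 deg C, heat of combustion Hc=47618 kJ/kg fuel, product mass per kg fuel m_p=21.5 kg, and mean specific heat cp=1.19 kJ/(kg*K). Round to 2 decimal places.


T_ad = T_in + Hc / (m_p * cp)
Denominator = 21.5 * 1.19 = 25.5850
Temperature rise = 47618 / 25.5850 = 1861.17 K
T_ad = 133 + 1861.17 = 1994.17 deg C


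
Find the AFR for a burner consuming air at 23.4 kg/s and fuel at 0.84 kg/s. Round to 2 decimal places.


AFR = m_air / m_fuel
AFR = 23.4 / 0.84 = 27.86


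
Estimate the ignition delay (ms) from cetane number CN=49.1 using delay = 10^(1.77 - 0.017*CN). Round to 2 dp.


delay = 10^(1.77 - 0.017*CN)
Exponent = 1.77 - 0.017*49.1 = 0.9353
delay = 10^0.9353 = 8.62 ms


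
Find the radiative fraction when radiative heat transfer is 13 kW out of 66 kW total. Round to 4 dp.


f_rad = Q_rad / Q_total
f_rad = 13 / 66 = 0.1970


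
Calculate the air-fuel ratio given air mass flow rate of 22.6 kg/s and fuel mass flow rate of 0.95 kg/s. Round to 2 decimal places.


AFR = m_air / m_fuel
AFR = 22.6 / 0.95 = 23.79


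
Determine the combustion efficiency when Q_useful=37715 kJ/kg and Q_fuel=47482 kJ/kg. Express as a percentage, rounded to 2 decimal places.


Efficiency = (Q_useful / Q_fuel) * 100
Efficiency = (37715 / 47482) * 100
Efficiency = 0.7943 * 100 = 79.43%


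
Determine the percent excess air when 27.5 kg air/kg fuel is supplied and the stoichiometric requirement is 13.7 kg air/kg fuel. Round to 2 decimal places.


Excess air = actual - stoichiometric = 27.5 - 13.7 = 13.80 kg/kg fuel
Excess air % = (excess / stoich) * 100 = (13.80 / 13.7) * 100 = 100.73%


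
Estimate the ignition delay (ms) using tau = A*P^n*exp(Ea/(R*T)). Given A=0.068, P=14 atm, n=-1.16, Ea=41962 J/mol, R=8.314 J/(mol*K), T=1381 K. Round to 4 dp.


tau = A * P^n * exp(Ea/(R*T))
P^n = 14^(-1.16) = 0.04682648
Ea/(R*T) = 41962/(8.314*1381) = 3.654706
exp(Ea/(R*T)) = 38.656166
tau = 0.068 * 0.04682648 * 38.656166 = 0.1231 ms


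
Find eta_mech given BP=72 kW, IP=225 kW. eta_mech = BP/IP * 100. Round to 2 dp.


eta_mech = (BP / IP) * 100
Ratio = 72 / 225 = 0.3200
eta_mech = 0.3200 * 100 = 32.00%


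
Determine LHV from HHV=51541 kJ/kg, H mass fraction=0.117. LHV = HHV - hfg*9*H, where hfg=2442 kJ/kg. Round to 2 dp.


LHV = HHV - hfg * 9 * H
Water correction = 2442 * 9 * 0.117 = 2571.426 kJ/kg
LHV = 51541 - 2571.426 = 48969.57 kJ/kg


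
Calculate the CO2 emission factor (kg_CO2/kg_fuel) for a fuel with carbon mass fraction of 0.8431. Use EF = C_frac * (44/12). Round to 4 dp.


EF = C_frac * (M_CO2 / M_C)
EF = 0.8431 * (44/12)
EF = 0.8431 * 3.666667 = 3.0914 kg_CO2/kg_fuel


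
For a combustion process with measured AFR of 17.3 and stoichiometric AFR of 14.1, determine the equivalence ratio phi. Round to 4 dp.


phi = AFR_stoich / AFR_actual
phi = 14.1 / 17.3 = 0.8150


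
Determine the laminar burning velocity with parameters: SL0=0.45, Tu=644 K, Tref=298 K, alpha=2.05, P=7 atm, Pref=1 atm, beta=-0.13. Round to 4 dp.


SL = SL0 * (Tu/Tref)^alpha * (P/Pref)^beta
T ratio = 644/298 = 2.16107383
(T ratio)^alpha = 2.16107383^2.05 = 4.853697
(P/Pref)^beta = 7^(-0.13) = 0.776492
SL = 0.45 * 4.853697 * 0.776492 = 1.6960 m/s


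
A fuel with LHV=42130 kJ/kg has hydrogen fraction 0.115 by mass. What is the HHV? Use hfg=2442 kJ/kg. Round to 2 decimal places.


HHV = LHV + hfg * 9 * H
Water addition = 2442 * 9 * 0.115 = 2527.470 kJ/kg
HHV = 42130 + 2527.470 = 44657.47 kJ/kg


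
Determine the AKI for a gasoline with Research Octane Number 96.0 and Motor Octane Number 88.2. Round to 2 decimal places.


AKI = (RON + MON) / 2
AKI = (96.0 + 88.2) / 2
AKI = 184.2 / 2 = 92.10


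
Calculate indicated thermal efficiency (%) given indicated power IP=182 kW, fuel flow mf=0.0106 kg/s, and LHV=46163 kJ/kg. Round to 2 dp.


eta_ith = (IP / (mf * LHV)) * 100
Denominator = 0.0106 * 46163 = 489.3278 kW
eta_ith = (182 / 489.3278) * 100 = 37.19%


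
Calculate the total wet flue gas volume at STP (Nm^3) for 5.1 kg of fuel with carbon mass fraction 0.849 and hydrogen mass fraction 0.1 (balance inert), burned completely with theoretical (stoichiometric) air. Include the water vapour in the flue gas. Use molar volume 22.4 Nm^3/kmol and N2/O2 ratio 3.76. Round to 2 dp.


Per kg fuel: CO2 = (C/12 kmol)*22.4 = (0.849/12)*22.4 = 1.58480 Nm^3
Per kg fuel: H2O = (H/2 kmol)*22.4 = (0.1/2)*22.4 = 1.12000 Nm^3
O2 needed per kg fuel = C/12 + H/4 = 0.849/12 + 0.1/4 = 0.09575000 kmol
Per kg fuel: N2 = O2*3.76*22.4 = 0.09575000*3.76*22.4 = 8.06445 Nm^3
Total per kg = 1.58480 + 1.12000 + 8.06445 = 10.76925 Nm^3
Total = 10.76925 * 5.1 = 54.92 Nm^3


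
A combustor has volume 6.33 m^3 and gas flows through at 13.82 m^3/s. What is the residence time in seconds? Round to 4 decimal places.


tau = V / Q_flow
tau = 6.33 / 13.82 = 0.4580 s


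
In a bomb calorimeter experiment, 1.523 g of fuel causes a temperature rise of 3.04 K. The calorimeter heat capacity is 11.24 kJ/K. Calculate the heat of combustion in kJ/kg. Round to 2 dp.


Hc = C_cal * delta_T / m_fuel
Q_released = 11.24 * 3.04 = 34.1696 kJ
m_fuel = 1.523 g = 1.523/1000 kg = 0.001523 kg
Hc = 34.1696 / 0.001523 = 22435.72 kJ/kg


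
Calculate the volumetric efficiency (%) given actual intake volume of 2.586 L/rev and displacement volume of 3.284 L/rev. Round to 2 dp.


eta_v = (V_actual / V_disp) * 100
Ratio = 2.586 / 3.284 = 0.7875
eta_v = 0.7875 * 100 = 78.75%


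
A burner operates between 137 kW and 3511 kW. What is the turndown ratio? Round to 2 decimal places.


TDR = Q_max / Q_min
TDR = 3511 / 137 = 25.63


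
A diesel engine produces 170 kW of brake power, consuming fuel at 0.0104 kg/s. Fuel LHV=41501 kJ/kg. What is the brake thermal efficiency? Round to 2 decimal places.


eta_BTE = (BP / (mf * LHV)) * 100
Denominator = 0.0104 * 41501 = 431.6104 kW
eta_BTE = (170 / 431.6104) * 100 = 39.39%


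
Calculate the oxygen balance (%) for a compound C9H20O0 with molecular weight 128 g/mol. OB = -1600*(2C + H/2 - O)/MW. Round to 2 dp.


OB = -1600 * (2C + H/2 - O) / MW
Inner = 2*9 + 20/2 - 0 = 28.00
OB = -1600 * 28.00 / 128 = -350.00%


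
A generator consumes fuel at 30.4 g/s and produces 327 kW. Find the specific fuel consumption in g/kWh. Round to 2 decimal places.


SFC = (mf / BP) * 3600
Rate = 30.4 / 327 = 0.092966 g/(s*kW)
SFC = 0.092966 * 3600 = 334.68 g/kWh


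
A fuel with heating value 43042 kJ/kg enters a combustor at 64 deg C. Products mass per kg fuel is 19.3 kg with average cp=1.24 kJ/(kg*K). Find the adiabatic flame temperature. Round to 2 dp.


T_ad = T_in + Hc / (m_p * cp)
Denominator = 19.3 * 1.24 = 23.9320
Temperature rise = 43042 / 23.9320 = 1798.51 K
T_ad = 64 + 1798.51 = 1862.51 deg C


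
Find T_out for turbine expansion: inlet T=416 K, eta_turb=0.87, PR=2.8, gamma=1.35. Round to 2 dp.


T_out = T_in * (1 - eta * (1 - PR^(-(gamma-1)/gamma)))
Exponent = -(1.35-1)/1.35 = -0.25925926
PR^exp = 2.8^(-0.25925926) = 0.76572026
Factor = 1 - 0.87*(1 - 0.76572026) = 0.79617663
T_out = 416 * 0.79617663 = 331.21 K


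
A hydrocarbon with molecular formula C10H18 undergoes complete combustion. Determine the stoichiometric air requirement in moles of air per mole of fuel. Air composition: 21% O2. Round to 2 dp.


Balanced combustion: C10H18 + 14.5 O2 -> 10 CO2 + 9 H2O
O2 needed = C + H/4 = 10 + 18/4 = 14.50 moles
Air moles = O2 / 0.21 = 14.50 / 0.21 = 69.05 moles air


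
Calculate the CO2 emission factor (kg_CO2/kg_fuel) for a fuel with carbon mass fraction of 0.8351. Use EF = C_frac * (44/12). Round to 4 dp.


EF = C_frac * (M_CO2 / M_C)
EF = 0.8351 * (44/12)
EF = 0.8351 * 3.666667 = 3.0620 kg_CO2/kg_fuel


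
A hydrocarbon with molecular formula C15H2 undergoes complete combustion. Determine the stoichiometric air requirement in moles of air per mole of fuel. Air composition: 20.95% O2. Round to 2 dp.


Balanced combustion: C15H2 + 15.5 O2 -> 15 CO2 + 1 H2O
O2 needed = C + H/4 = 15 + 2/4 = 15.50 moles
Air moles = O2 / 0.2095 = 15.50 / 0.2095 = 73.99 moles air


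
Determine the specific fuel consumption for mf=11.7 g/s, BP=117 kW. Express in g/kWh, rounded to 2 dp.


SFC = (mf / BP) * 3600
Rate = 11.7 / 117 = 0.100000 g/(s*kW)
SFC = 0.100000 * 3600 = 360.00 g/kWh


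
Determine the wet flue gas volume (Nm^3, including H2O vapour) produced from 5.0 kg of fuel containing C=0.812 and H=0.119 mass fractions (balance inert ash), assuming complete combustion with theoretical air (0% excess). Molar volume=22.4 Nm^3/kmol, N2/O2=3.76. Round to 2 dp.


Per kg fuel: CO2 = (C/12 kmol)*22.4 = (0.812/12)*22.4 = 1.51573 Nm^3
Per kg fuel: H2O = (H/2 kmol)*22.4 = (0.119/2)*22.4 = 1.33280 Nm^3
O2 needed per kg fuel = C/12 + H/4 = 0.812/12 + 0.119/4 = 0.09741667 kmol
Per kg fuel: N2 = O2*3.76*22.4 = 0.09741667*3.76*22.4 = 8.20482 Nm^3
Total per kg = 1.51573 + 1.33280 + 8.20482 = 11.05335 Nm^3
Total = 11.05335 * 5.0 = 55.27 Nm^3


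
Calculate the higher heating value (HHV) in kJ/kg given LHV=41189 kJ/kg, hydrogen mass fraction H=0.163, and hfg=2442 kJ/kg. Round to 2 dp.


HHV = LHV + hfg * 9 * H
Water addition = 2442 * 9 * 0.163 = 3582.414 kJ/kg
HHV = 41189 + 3582.414 = 44771.41 kJ/kg


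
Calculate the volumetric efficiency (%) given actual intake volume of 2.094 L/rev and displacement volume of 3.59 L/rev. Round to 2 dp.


eta_v = (V_actual / V_disp) * 100
Ratio = 2.094 / 3.59 = 0.5833
eta_v = 0.5833 * 100 = 58.33%


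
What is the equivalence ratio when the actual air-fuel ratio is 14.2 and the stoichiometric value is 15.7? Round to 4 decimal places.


phi = AFR_stoich / AFR_actual
phi = 15.7 / 14.2 = 1.1056


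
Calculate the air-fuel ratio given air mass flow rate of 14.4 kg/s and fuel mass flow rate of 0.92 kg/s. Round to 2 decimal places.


AFR = m_air / m_fuel
AFR = 14.4 / 0.92 = 15.65


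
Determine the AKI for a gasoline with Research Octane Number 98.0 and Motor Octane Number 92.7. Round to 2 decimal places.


AKI = (RON + MON) / 2
AKI = (98.0 + 92.7) / 2
AKI = 190.7 / 2 = 95.35


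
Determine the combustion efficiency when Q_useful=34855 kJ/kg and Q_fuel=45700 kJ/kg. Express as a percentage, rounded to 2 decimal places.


Efficiency = (Q_useful / Q_fuel) * 100
Efficiency = (34855 / 45700) * 100
Efficiency = 0.7627 * 100 = 76.27%


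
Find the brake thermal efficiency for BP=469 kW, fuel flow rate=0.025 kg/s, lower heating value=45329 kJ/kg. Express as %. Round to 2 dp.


eta_BTE = (BP / (mf * LHV)) * 100
Denominator = 0.025 * 45329 = 1133.2250 kW
eta_BTE = (469 / 1133.2250) * 100 = 41.39%


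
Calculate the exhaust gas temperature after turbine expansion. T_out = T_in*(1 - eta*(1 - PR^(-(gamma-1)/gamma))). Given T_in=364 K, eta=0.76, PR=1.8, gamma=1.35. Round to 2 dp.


T_out = T_in * (1 - eta * (1 - PR^(-(gamma-1)/gamma)))
Exponent = -(1.35-1)/1.35 = -0.25925926
PR^exp = 1.8^(-0.25925926) = 0.85865408
Factor = 1 - 0.76*(1 - 0.85865408) = 0.89257710
T_out = 364 * 0.89257710 = 324.90 K


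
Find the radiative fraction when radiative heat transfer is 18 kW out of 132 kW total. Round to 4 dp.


f_rad = Q_rad / Q_total
f_rad = 18 / 132 = 0.1364


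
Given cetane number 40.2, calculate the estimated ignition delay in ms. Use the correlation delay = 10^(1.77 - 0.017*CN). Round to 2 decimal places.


delay = 10^(1.77 - 0.017*CN)
Exponent = 1.77 - 0.017*40.2 = 1.0866
delay = 10^1.0866 = 12.21 ms


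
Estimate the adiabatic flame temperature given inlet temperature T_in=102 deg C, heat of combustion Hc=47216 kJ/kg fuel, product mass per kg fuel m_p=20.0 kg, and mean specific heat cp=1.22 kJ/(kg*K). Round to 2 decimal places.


T_ad = T_in + Hc / (m_p * cp)
Denominator = 20.0 * 1.22 = 24.4000
Temperature rise = 47216 / 24.4000 = 1935.08 K
T_ad = 102 + 1935.08 = 2037.08 deg C


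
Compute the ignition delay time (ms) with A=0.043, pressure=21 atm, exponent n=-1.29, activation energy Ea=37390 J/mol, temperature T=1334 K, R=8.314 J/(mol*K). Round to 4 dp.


tau = A * P^n * exp(Ea/(R*T))
P^n = 21^(-1.29) = 0.01969414
Ea/(R*T) = 37390/(8.314*1334) = 3.371240
exp(Ea/(R*T)) = 29.114594
tau = 0.043 * 0.01969414 * 29.114594 = 0.0247 ms


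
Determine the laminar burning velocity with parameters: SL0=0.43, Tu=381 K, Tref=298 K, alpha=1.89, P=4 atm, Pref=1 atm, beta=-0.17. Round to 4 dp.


SL = SL0 * (Tu/Tref)^alpha * (P/Pref)^beta
T ratio = 381/298 = 1.27852349
(T ratio)^alpha = 1.27852349^1.89 = 1.591034
(P/Pref)^beta = 4^(-0.17) = 0.790041
SL = 0.43 * 1.591034 * 0.790041 = 0.5405 m/s


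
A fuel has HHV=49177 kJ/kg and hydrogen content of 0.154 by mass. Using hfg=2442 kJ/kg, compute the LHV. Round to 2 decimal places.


LHV = HHV - hfg * 9 * H
Water correction = 2442 * 9 * 0.154 = 3384.612 kJ/kg
LHV = 49177 - 3384.612 = 45792.39 kJ/kg


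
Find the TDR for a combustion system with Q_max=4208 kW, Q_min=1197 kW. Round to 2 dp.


TDR = Q_max / Q_min
TDR = 4208 / 1197 = 3.52


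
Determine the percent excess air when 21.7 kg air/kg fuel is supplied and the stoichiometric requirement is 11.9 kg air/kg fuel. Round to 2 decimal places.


Excess air = actual - stoichiometric = 21.7 - 11.9 = 9.80 kg/kg fuel
Excess air % = (excess / stoich) * 100 = (9.80 / 11.9) * 100 = 82.35%


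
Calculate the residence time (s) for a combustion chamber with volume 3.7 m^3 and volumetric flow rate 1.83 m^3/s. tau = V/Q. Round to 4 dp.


tau = V / Q_flow
tau = 3.7 / 1.83 = 2.0219 s


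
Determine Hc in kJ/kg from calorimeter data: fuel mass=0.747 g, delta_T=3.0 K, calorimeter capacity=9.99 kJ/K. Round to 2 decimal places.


Hc = C_cal * delta_T / m_fuel
Q_released = 9.99 * 3.0 = 29.9700 kJ
m_fuel = 0.747 g = 0.747/1000 kg = 0.000747 kg
Hc = 29.9700 / 0.000747 = 40120.48 kJ/kg


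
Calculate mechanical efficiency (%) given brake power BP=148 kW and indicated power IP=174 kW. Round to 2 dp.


eta_mech = (BP / IP) * 100
Ratio = 148 / 174 = 0.8506
eta_mech = 0.8506 * 100 = 85.06%


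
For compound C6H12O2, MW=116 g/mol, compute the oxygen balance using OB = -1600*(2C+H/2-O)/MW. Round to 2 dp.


OB = -1600 * (2C + H/2 - O) / MW
Inner = 2*6 + 12/2 - 2 = 16.00
OB = -1600 * 16.00 / 116 = -220.69%


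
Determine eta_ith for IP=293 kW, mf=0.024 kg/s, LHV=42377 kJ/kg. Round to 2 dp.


eta_ith = (IP / (mf * LHV)) * 100
Denominator = 0.024 * 42377 = 1017.0480 kW
eta_ith = (293 / 1017.0480) * 100 = 28.81%


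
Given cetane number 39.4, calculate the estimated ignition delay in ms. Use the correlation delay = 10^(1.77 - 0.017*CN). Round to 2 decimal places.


delay = 10^(1.77 - 0.017*CN)
Exponent = 1.77 - 0.017*39.4 = 1.1002
delay = 10^1.1002 = 12.60 ms


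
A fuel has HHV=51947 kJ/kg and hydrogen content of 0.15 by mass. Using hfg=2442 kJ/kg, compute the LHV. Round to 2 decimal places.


LHV = HHV - hfg * 9 * H
Water correction = 2442 * 9 * 0.15 = 3296.700 kJ/kg
LHV = 51947 - 3296.700 = 48650.30 kJ/kg


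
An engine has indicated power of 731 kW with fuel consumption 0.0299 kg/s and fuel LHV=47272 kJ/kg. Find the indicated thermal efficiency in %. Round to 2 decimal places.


eta_ith = (IP / (mf * LHV)) * 100
Denominator = 0.0299 * 47272 = 1413.4328 kW
eta_ith = (731 / 1413.4328) * 100 = 51.72%


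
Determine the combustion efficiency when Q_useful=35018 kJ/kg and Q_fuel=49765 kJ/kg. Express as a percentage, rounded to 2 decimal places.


Efficiency = (Q_useful / Q_fuel) * 100
Efficiency = (35018 / 49765) * 100
Efficiency = 0.7037 * 100 = 70.37%


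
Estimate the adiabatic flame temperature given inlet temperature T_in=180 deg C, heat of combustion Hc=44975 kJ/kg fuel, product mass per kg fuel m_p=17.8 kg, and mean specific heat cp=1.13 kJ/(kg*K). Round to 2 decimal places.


T_ad = T_in + Hc / (m_p * cp)
Denominator = 17.8 * 1.13 = 20.1140
Temperature rise = 44975 / 20.1140 = 2236.00 K
T_ad = 180 + 2236.00 = 2416.00 deg C


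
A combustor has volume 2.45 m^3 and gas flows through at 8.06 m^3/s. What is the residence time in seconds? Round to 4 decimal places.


tau = V / Q_flow
tau = 2.45 / 8.06 = 0.3040 s


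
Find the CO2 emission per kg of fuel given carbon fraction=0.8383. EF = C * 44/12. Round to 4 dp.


EF = C_frac * (M_CO2 / M_C)
EF = 0.8383 * (44/12)
EF = 0.8383 * 3.666667 = 3.0738 kg_CO2/kg_fuel
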